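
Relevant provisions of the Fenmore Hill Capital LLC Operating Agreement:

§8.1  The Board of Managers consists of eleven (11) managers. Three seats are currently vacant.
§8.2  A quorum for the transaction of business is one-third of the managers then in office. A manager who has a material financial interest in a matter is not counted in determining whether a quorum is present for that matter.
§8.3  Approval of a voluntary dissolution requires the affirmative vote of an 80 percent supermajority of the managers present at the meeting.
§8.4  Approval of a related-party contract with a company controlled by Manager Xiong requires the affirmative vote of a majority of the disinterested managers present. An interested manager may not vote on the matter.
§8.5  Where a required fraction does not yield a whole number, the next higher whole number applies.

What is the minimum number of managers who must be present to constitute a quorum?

1/3 of 8 = 2.67, rounded up to 3.

3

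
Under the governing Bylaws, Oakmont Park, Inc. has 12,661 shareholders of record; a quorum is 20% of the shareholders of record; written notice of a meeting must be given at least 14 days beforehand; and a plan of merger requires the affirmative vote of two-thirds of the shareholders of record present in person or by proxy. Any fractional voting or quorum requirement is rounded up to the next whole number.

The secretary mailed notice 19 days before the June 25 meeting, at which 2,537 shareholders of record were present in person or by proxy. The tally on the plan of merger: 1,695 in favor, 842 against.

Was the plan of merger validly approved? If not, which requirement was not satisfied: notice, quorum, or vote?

Notice: 19 days given; 14 required. Satisfied.
Quorum: 20% of 12,661 = 2,532.20, rounded up to 2,533; 2,537 present. Satisfied.
Vote: requires two-thirds of those present (2,537); 2/3 of 2537 = 1691.33, rounded up to 1692, so 1,692 needed; 1,695 in favor. Satisfied.

Valid — all requirements satisfied.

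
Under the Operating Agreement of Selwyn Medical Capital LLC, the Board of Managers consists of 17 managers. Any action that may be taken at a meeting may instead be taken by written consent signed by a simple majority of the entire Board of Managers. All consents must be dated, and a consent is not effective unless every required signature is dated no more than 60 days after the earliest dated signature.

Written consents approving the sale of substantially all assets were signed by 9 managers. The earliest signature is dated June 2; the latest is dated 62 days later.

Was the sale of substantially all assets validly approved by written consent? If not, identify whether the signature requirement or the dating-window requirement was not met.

Not effective — dating-window requirement not satisfied.

Signatures required: a simple majority of 17 — a majority of 17 is 9, so 9 needed; 9 signed. Sufficient.
Dating window: the latest signature is 62 days after the earliest; the limit is 60 days. Outside the window.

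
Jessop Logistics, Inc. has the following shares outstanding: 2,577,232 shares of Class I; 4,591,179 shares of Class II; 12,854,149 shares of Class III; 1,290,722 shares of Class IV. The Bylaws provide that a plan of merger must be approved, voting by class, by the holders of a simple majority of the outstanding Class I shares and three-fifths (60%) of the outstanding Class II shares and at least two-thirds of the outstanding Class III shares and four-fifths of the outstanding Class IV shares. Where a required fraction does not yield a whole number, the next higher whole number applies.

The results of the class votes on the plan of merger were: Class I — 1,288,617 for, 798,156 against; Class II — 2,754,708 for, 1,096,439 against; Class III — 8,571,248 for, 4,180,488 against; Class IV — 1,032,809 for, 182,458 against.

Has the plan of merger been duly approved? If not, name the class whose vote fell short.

Class I: a majority of 2577232 is 1288617; 1,288,617 required, 1,288,617 in favor — approved.
Class II: 3/5 of 4591179 = 2754707.40, rounded up to 2754708; 2,754,708 required, 2,754,708 in favor — approved.
Class III: 2/3 of 12854149 = 8569432.67, rounded up to 8569433; 8,569,433 required, 8,571,248 in favor — approved.
Class IV: 4/5 of 1290722 = 1032577.60, rounded up to 1032578; 1,032,578 required, 1,032,809 in favor — approved.

Approved — every class gave the required vote.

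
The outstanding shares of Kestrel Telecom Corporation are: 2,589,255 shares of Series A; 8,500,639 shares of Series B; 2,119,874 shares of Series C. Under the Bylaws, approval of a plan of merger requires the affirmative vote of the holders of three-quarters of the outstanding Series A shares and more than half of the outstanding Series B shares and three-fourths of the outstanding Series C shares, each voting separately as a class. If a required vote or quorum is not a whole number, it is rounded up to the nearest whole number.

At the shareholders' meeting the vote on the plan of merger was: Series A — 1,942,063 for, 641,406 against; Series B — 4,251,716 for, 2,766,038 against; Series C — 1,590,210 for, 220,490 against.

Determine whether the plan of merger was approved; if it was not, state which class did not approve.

Approved — every class gave the required vote.

Series A: 3/4 of 2589255 = 1941941.25, rounded up to 1941942; 1,941,942 required, 1,942,063 in favor — approved.
Series B: a majority of 8500639 is 4250320; 4,250,320 required, 4,251,716 in favor — approved.
Series C: 3/4 of 2119874 = 1589905.50, rounded up to 1589906; 1,589,906 required, 1,590,210 in favor — approved.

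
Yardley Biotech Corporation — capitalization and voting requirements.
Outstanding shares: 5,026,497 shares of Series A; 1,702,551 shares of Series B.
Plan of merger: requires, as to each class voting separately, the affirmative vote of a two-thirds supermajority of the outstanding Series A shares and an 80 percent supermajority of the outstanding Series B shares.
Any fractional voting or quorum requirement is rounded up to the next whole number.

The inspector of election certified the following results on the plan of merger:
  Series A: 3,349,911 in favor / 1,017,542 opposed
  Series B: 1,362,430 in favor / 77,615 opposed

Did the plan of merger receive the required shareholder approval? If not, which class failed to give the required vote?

Not approved — the Series A shares did not give the required vote.

Series A: 2/3 of 5026497 = 3350998; 3,350,998 required, 3,349,911 in favor — not approved.
Series B: 4/5 of 1702551 = 1362040.80, rounded up to 1362041; 1,362,041 required, 1,362,430 in favor — approved.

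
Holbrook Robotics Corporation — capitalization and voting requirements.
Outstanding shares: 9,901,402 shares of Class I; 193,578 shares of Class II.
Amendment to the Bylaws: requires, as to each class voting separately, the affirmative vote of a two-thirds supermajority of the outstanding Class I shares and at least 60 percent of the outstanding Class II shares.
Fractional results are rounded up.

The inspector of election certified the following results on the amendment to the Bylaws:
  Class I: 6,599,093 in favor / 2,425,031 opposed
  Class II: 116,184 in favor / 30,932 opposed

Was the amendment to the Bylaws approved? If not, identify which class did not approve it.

Not approved — the Class I shares did not give the required vote.

Class I: 2/3 of 9901402 = 6600934.67, rounded up to 6600935; 6,600,935 required, 6,599,093 in favor — not approved.
Class II: 3/5 of 193578 = 116146.80, rounded up to 116147; 116,147 required, 116,184 in favor — approved.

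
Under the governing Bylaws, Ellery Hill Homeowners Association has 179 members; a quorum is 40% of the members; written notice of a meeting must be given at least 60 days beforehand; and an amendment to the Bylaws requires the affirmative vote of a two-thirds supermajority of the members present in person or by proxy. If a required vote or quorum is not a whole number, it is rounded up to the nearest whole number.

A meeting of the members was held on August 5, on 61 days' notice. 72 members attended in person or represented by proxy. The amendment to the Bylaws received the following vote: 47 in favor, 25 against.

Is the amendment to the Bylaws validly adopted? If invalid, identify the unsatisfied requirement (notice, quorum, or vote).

Invalid — vote requirement not satisfied.

Notice: 61 days given; 60 required. Satisfied.
Quorum: 40% of 179 = 71.60, rounded up to 72; 72 present. Satisfied.
Vote: requires two-thirds of those present (72); 2/3 of 72 = 48, so 48 needed; 47 in favor. Not satisfied.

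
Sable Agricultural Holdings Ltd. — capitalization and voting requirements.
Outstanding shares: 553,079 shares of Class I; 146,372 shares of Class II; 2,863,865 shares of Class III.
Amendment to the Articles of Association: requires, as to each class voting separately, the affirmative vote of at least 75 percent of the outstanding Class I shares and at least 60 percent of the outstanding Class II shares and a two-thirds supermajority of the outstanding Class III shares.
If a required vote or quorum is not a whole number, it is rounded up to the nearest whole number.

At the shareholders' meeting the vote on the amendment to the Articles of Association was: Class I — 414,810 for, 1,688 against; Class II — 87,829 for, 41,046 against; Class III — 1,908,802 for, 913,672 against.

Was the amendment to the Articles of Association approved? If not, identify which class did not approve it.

Class I: 3/4 of 553079 = 414809.25, rounded up to 414810; 414,810 required, 414,810 in favor — approved.
Class II: 3/5 of 146372 = 87823.20, rounded up to 87824; 87,824 required, 87,829 in favor — approved.
Class III: 2/3 of 2863865 = 1909243.33, rounded up to 1909244; 1,909,244 required, 1,908,802 in favor — not approved.

Not approved — the Class III shares did not give the required vote.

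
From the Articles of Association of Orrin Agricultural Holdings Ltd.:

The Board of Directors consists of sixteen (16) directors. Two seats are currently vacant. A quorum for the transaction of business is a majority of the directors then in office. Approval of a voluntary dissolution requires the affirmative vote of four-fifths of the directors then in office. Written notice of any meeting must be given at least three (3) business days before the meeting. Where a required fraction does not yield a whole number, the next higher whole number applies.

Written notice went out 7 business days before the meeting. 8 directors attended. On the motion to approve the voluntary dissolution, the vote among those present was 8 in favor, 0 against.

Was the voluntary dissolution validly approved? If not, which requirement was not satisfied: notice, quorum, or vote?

Notice: 7 business days given; 3 required (7 ≥ 3). Satisfied.
Quorum: 8 present; quorum is 8. Satisfied.
Vote: the voluntary dissolution requires four-fifths of the directors then in office (14). 4/5 of 14 = 11.20, rounded up to 12, so 12 affirmative votes are needed; 8 voted in favor. Not satisfied.

Invalid — vote requirement not satisfied.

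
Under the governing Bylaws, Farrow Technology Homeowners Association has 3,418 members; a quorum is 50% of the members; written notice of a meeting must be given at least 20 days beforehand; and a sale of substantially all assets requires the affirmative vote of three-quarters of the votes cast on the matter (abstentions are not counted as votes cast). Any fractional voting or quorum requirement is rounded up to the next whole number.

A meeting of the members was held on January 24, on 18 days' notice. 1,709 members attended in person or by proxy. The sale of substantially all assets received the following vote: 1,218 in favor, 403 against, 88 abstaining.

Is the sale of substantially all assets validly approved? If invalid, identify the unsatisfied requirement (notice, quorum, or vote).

Notice: 18 days given; 20 required. Not satisfied.
Quorum: 50% of 3,418 = 1,709; 1,709 present. Satisfied.
Vote: requires three-fourths of the votes cast (1,709 − 88 abstaining = 1,621); 3/4 of 1621 = 1215.75, rounded up to 1216, so 1,216 needed; 1,218 in favor. Satisfied.

Invalid — notice requirement not satisfied.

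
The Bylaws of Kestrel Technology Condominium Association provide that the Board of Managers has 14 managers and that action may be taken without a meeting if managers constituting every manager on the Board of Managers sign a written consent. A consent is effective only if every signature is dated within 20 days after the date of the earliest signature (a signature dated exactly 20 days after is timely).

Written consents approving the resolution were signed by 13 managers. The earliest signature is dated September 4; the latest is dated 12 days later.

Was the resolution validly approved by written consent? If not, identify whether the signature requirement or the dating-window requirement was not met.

Signatures required: all of 14 — unanimous means all 14, so 14 needed; 13 signed. Insufficient.
Dating window: the latest signature is 12 days after the earliest; the limit is 20 days. Within the window.

Not effective — insufficient signatures.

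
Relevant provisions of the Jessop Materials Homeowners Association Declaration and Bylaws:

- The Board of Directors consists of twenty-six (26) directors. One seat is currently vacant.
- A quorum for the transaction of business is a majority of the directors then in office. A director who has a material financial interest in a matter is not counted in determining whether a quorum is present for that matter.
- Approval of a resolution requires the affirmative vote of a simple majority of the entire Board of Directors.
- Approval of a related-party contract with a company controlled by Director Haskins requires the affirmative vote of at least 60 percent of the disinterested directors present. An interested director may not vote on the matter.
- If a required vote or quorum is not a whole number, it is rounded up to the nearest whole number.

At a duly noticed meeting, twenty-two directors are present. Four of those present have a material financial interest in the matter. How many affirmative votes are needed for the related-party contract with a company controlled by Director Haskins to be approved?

11

The related-party contract with a company controlled by Director Haskins requires three-fifths of the disinterested directors present (22 − 4 = 18).
3/5 of 18 = 10.80, rounded up to 11.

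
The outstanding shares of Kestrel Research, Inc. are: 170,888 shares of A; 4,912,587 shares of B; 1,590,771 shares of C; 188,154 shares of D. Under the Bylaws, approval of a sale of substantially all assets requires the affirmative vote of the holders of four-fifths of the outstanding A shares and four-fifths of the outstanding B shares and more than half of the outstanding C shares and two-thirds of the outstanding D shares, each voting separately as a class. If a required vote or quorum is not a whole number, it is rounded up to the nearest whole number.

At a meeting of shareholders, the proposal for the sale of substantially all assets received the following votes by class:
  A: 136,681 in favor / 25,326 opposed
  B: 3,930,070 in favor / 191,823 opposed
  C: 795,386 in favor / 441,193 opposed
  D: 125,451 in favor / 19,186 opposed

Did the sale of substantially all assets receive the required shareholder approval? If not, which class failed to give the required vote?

Not approved — the A shares did not give the required vote.

A: 4/5 of 170888 = 136710.40, rounded up to 136711; 136,711 required, 136,681 in favor — not approved.
B: 4/5 of 4912587 = 3930069.60, rounded up to 3930070; 3,930,070 required, 3,930,070 in favor — approved.
C: a majority of 1590771 is 795386; 795,386 required, 795,386 in favor — approved.
D: 2/3 of 188154 = 125436; 125,436 required, 125,451 in favor — approved.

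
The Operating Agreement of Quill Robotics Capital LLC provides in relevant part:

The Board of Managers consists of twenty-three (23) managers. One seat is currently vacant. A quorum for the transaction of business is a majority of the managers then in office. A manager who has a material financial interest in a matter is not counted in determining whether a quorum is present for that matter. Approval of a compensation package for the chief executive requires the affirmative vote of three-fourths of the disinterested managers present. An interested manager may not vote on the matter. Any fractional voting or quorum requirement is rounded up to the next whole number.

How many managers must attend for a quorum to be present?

12

A majority of 22 is 12.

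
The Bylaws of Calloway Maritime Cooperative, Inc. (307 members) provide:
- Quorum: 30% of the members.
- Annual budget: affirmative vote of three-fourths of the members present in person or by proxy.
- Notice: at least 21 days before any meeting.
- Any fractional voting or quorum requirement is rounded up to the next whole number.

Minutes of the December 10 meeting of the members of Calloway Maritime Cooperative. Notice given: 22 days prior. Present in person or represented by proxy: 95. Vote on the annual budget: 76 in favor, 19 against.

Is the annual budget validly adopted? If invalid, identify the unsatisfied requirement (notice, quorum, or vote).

Valid — all requirements satisfied.

Notice: 22 days given; 21 required. Satisfied.
Quorum: 30% of 307 = 92.10, rounded up to 93; 95 present. Satisfied.
Vote: requires three-fourths of those present (95); 3/4 of 95 = 71.25, rounded up to 72, so 72 needed; 76 in favor. Satisfied.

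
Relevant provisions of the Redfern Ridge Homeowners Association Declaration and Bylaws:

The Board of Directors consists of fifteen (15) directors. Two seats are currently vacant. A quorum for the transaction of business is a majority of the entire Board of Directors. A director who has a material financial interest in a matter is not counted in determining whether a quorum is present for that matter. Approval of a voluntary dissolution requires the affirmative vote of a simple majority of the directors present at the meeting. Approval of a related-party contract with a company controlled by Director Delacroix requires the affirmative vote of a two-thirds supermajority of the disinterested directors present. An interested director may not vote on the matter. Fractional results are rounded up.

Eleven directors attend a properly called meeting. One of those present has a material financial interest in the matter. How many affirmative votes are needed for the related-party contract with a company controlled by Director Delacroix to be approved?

7

The related-party contract with a company controlled by Director Delacroix requires two-thirds of the disinterested directors present (11 − 1 = 10).
2/3 of 10 = 6.67, rounded up to 7.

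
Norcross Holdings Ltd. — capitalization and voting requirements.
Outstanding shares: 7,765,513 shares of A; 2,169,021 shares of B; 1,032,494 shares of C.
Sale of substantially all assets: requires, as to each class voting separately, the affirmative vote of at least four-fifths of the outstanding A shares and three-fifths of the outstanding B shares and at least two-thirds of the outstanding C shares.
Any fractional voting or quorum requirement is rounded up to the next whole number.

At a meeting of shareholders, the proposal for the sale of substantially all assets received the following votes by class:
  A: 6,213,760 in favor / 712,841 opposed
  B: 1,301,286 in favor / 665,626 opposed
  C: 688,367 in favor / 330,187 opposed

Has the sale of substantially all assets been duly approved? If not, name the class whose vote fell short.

Not approved — the B shares did not give the required vote.

A: 4/5 of 7765513 = 6212410.40, rounded up to 6212411; 6,212,411 required, 6,213,760 in favor — approved.
B: 3/5 of 2169021 = 1301412.60, rounded up to 1301413; 1,301,413 required, 1,301,286 in favor — not approved.
C: 2/3 of 1032494 = 688329.33, rounded up to 688330; 688,330 required, 688,367 in favor — approved.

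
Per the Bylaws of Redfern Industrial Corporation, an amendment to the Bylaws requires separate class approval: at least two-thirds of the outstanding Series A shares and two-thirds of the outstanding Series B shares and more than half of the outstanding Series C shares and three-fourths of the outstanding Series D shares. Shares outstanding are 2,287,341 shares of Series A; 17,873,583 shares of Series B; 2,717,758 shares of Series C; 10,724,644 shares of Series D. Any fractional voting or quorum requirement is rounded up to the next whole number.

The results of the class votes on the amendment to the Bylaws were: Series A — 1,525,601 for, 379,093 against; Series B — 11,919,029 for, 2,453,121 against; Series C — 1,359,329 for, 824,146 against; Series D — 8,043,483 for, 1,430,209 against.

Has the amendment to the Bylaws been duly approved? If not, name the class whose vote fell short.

Series A: 2/3 of 2287341 = 1524894; 1,524,894 required, 1,525,601 in favor — approved.
Series B: 2/3 of 17873583 = 11915722; 11,915,722 required, 11,919,029 in favor — approved.
Series C: a majority of 2717758 is 1358880; 1,358,880 required, 1,359,329 in favor — approved.
Series D: 3/4 of 10724644 = 8043483; 8,043,483 required, 8,043,483 in favor — approved.

Approved — every class gave the required vote.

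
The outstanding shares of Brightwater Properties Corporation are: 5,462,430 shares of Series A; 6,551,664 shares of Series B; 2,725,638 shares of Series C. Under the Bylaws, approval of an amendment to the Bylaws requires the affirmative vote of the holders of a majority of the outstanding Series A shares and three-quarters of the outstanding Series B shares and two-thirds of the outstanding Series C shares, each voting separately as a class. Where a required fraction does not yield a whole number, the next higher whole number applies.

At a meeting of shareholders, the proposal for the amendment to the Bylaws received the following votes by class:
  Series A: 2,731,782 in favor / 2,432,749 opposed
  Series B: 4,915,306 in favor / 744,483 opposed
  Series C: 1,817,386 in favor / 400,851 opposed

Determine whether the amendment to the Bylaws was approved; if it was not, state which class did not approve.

Series A: a majority of 5462430 is 2731216; 2,731,216 required, 2,731,782 in favor — approved.
Series B: 3/4 of 6551664 = 4913748; 4,913,748 required, 4,915,306 in favor — approved.
Series C: 2/3 of 2725638 = 1817092; 1,817,092 required, 1,817,386 in favor — approved.

Approved — every class gave the required vote.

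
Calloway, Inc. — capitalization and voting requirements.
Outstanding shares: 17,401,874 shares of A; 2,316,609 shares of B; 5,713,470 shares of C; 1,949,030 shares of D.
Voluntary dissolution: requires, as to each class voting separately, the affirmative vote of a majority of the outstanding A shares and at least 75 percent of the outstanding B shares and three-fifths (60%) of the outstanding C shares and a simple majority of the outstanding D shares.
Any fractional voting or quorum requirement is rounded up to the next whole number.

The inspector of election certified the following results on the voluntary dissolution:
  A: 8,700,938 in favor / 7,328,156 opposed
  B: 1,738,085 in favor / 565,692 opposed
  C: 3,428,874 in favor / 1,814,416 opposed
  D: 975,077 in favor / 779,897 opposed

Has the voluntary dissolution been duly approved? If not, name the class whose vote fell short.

Approved — every class gave the required vote.

A: a majority of 17401874 is 8700938; 8,700,938 required, 8,700,938 in favor — approved.
B: 3/4 of 2316609 = 1737456.75, rounded up to 1737457; 1,737,457 required, 1,738,085 in favor — approved.
C: 3/5 of 5713470 = 3428082; 3,428,082 required, 3,428,874 in favor — approved.
D: a majority of 1949030 is 974516; 974,516 required, 975,077 in favor — approved.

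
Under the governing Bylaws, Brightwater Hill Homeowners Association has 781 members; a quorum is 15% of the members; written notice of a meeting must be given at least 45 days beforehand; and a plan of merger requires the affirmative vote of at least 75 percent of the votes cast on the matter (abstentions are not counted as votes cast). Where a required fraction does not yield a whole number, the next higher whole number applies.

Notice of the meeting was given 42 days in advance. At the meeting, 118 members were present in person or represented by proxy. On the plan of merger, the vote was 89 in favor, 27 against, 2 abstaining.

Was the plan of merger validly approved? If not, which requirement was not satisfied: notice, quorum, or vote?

Invalid — notice requirement not satisfied.

Notice: 42 days given; 45 required. Not satisfied.
Quorum: 15% of 781 = 117.15, rounded up to 118; 118 present. Satisfied.
Vote: requires three-fourths of the votes cast (118 − 2 abstaining = 116); 3/4 of 116 = 87, so 87 needed; 89 in favor. Satisfied.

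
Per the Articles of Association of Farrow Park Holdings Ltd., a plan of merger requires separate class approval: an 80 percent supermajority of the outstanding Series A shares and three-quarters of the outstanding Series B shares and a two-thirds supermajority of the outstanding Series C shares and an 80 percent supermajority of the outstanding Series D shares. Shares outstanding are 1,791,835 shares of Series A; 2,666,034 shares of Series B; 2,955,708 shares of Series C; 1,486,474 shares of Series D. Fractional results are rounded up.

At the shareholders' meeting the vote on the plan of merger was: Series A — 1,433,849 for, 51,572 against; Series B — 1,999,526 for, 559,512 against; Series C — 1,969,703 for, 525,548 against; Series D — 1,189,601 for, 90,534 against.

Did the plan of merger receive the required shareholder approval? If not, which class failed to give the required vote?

Series A: 4/5 of 1791835 = 1433468; 1,433,468 required, 1,433,849 in favor — approved.
Series B: 3/4 of 2666034 = 1999525.50, rounded up to 1999526; 1,999,526 required, 1,999,526 in favor — approved.
Series C: 2/3 of 2955708 = 1970472; 1,970,472 required, 1,969,703 in favor — not approved.
Series D: 4/5 of 1486474 = 1189179.20, rounded up to 1189180; 1,189,180 required, 1,189,601 in favor — approved.

Not approved — the Series C shares did not give the required vote.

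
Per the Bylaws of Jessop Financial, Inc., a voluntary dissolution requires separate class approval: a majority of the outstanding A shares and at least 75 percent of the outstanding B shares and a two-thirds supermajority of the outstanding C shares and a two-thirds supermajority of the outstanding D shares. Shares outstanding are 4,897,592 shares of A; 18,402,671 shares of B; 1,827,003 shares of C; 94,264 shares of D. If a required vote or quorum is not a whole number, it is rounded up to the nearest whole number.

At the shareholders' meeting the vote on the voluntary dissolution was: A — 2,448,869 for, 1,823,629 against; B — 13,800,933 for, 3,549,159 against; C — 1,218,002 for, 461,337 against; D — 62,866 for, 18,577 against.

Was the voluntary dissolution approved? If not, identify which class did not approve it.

Not approved — the B shares did not give the required vote.

A: a majority of 4897592 is 2448797; 2,448,797 required, 2,448,869 in favor — approved.
B: 3/4 of 18402671 = 13802003.25, rounded up to 13802004; 13,802,004 required, 13,800,933 in favor — not approved.
C: 2/3 of 1827003 = 1218002; 1,218,002 required, 1,218,002 in favor — approved.
D: 2/3 of 94264 = 62842.67, rounded up to 62843; 62,843 required, 62,866 in favor — approved.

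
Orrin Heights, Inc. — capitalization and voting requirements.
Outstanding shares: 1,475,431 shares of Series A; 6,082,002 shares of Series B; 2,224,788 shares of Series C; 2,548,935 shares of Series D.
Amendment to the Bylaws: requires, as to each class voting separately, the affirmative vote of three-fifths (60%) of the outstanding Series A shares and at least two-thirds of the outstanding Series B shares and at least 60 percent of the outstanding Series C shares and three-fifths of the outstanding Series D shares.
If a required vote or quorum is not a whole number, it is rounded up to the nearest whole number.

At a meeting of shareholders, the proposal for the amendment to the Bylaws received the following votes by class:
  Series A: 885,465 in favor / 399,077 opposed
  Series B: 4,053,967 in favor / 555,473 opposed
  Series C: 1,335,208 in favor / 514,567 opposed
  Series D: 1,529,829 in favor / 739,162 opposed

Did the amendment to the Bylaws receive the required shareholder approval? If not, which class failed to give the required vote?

Not approved — the Series B shares did not give the required vote.

Series A: 3/5 of 1475431 = 885258.60, rounded up to 885259; 885,259 required, 885,465 in favor — approved.
Series B: 2/3 of 6082002 = 4054668; 4,054,668 required, 4,053,967 in favor — not approved.
Series C: 3/5 of 2224788 = 1334872.80, rounded up to 1334873; 1,334,873 required, 1,335,208 in favor — approved.
Series D: 3/5 of 2548935 = 1529361; 1,529,361 required, 1,529,829 in favor — approved.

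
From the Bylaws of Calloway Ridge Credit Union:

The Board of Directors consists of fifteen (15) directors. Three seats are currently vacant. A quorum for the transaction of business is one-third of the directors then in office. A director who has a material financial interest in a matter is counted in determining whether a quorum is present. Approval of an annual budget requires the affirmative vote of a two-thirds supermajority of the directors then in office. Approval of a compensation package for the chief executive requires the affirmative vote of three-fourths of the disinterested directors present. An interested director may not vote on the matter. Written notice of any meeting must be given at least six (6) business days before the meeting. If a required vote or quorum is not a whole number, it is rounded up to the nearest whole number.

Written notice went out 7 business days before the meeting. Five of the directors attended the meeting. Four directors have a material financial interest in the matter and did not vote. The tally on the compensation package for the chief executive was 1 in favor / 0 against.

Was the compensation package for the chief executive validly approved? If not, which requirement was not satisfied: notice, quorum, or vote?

Notice: 7 business days given; 6 required (7 ≥ 6). Satisfied.
Quorum: 5 present (interested directors count toward quorum); quorum is 4. Satisfied.
Vote: the compensation package for the chief executive requires three-fourths of the disinterested directors present (5 − 4 = 1). 3/4 of 1 = 0.75, rounded up to 1, so 1 affirmative vote is needed; 1 voted in favor. Satisfied.

Valid — all requirements satisfied.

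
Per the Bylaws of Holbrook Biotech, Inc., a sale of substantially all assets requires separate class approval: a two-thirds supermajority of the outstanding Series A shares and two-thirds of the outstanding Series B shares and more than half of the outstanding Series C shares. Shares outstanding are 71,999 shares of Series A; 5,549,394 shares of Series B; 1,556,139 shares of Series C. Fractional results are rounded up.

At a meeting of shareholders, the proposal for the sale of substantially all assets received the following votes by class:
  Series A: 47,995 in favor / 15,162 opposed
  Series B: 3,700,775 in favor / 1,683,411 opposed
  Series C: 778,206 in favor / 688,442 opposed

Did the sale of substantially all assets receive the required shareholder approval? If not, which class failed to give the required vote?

Not approved — the Series A shares did not give the required vote.

Series A: 2/3 of 71999 = 47999.33, rounded up to 48000; 48,000 required, 47,995 in favor — not approved.
Series B: 2/3 of 5549394 = 3699596; 3,699,596 required, 3,700,775 in favor — approved.
Series C: a majority of 1556139 is 778070; 778,070 required, 778,206 in favor — approved.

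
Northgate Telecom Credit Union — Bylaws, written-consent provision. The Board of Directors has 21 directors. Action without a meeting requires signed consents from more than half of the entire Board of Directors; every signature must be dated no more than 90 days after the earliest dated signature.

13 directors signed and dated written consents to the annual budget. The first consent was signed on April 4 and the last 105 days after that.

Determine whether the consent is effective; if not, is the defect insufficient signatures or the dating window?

Not effective — dating-window requirement not satisfied.

Signatures required: more than half of 21 — a majority of 21 is 11, so 11 needed; 13 signed. Sufficient.
Dating window: the latest signature is 105 days after the earliest; the limit is 90 days. Outside the window.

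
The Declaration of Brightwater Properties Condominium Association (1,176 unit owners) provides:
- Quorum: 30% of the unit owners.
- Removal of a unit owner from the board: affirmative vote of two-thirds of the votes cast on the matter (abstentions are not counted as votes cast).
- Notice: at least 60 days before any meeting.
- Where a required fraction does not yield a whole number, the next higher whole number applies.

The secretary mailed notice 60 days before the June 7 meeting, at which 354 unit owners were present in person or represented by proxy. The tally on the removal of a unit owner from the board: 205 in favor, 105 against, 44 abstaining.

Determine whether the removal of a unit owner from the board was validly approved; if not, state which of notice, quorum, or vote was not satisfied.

Invalid — vote requirement not satisfied.

Notice: 60 days given; 60 required. Satisfied.
Quorum: 30% of 1,176 = 352.80, rounded up to 353; 354 present. Satisfied.
Vote: requires two-thirds of the votes cast (354 − 44 abstaining = 310); 2/3 of 310 = 206.67, rounded up to 207, so 207 needed; 205 in favor. Not satisfied.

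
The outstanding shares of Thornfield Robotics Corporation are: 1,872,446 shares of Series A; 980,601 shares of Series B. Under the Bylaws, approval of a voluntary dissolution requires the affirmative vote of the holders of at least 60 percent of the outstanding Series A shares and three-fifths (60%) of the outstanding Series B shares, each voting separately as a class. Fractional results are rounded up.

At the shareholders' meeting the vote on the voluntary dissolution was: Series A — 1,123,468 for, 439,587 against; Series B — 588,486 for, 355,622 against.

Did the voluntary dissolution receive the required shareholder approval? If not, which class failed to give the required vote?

Series A: 3/5 of 1872446 = 1123467.60, rounded up to 1123468; 1,123,468 required, 1,123,468 in favor — approved.
Series B: 3/5 of 980601 = 588360.60, rounded up to 588361; 588,361 required, 588,486 in favor — approved.

Approved — every class gave the required vote.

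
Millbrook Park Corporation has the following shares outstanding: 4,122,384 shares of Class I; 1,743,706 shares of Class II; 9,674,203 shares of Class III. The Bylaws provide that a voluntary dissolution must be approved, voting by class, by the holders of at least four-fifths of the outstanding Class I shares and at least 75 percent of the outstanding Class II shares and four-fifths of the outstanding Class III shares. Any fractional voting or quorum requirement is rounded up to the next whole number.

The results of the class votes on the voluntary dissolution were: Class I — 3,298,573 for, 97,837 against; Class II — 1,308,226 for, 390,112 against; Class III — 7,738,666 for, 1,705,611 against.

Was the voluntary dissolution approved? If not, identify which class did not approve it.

Not approved — the Class III shares did not give the required vote.

Class I: 4/5 of 4122384 = 3297907.20, rounded up to 3297908; 3,297,908 required, 3,298,573 in favor — approved.
Class II: 3/4 of 1743706 = 1307779.50, rounded up to 1307780; 1,307,780 required, 1,308,226 in favor — approved.
Class III: 4/5 of 9674203 = 7739362.40, rounded up to 7739363; 7,739,363 required, 7,738,666 in favor — not approved.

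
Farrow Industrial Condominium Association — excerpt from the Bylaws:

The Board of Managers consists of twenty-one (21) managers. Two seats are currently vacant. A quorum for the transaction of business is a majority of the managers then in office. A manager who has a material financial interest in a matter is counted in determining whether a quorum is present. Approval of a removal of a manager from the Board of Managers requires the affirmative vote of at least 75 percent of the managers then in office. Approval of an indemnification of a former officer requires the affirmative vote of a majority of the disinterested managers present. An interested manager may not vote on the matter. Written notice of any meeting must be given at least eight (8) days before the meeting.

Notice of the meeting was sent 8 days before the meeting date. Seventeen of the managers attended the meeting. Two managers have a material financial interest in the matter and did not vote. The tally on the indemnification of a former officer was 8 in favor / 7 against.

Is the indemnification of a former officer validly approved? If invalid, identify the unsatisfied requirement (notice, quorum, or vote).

Notice: 8 days given; 8 required (8 ≥ 8). Satisfied.
Quorum: 17 present (interested managers count toward quorum); quorum is 10. Satisfied.
Vote: the indemnification of a former officer requires a majority of the disinterested managers present (17 − 2 = 15). A majority of 15 is 8, so 8 affirmative votes are needed; 8 voted in favor. Satisfied.

Valid — all requirements satisfied.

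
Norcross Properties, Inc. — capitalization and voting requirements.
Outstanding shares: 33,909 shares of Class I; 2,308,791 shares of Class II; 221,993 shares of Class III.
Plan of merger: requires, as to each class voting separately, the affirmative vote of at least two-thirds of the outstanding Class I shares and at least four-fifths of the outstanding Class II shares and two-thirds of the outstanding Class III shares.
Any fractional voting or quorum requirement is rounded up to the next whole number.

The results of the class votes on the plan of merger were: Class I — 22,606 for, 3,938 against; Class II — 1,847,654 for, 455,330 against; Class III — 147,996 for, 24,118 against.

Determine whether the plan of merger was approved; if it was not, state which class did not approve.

Approved — every class gave the required vote.

Class I: 2/3 of 33909 = 22606; 22,606 required, 22,606 in favor — approved.
Class II: 4/5 of 2308791 = 1847032.80, rounded up to 1847033; 1,847,033 required, 1,847,654 in favor — approved.
Class III: 2/3 of 221993 = 147995.33, rounded up to 147996; 147,996 required, 147,996 in favor — approved.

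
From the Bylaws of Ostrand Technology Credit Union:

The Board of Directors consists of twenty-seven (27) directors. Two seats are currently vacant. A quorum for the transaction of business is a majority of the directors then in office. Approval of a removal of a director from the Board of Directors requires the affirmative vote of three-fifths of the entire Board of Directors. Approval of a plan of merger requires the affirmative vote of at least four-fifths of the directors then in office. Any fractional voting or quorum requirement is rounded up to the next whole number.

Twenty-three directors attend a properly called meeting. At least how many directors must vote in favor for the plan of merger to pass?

20

The plan of merger requires four-fifths of the directors then in office (25).
4/5 of 25 = 20.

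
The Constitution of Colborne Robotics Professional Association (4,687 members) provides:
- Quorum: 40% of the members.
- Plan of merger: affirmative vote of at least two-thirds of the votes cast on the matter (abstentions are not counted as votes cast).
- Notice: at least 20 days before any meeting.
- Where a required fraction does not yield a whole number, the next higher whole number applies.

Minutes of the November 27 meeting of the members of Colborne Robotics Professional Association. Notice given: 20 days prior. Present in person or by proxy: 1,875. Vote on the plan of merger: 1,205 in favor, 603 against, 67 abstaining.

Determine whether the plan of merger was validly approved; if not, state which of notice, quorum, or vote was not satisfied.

Invalid — vote requirement not satisfied.

Notice: 20 days given; 20 required. Satisfied.
Quorum: 40% of 4,687 = 1,874.80, rounded up to 1,875; 1,875 present. Satisfied.
Vote: requires two-thirds of the votes cast (1,875 − 67 abstaining = 1,808); 2/3 of 1808 = 1205.33, rounded up to 1206, so 1,206 needed; 1,205 in favor. Not satisfied.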